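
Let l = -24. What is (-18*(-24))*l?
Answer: -10368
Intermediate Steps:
(-18*(-24))*l = -18*(-24)*(-24) = 432*(-24) = -10368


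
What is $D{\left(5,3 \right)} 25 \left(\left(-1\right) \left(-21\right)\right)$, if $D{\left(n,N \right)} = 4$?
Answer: $2100$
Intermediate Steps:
$D{\left(5,3 \right)} 25 \left(\left(-1\right) \left(-21\right)\right) = 4 \cdot 25 \left(\left(-1\right) \left(-21\right)\right) = 100 \cdot 21 = 2100$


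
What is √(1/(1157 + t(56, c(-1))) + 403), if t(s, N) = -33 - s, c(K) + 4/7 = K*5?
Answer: √114918135/534 ≈ 20.075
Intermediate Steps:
c(K) = -4/7 + 5*K (c(K) = -4/7 + K*5 = -4/7 + 5*K)
√(1/(1157 + t(56, c(-1))) + 403) = √(1/(1157 + (-33 - 1*56)) + 403) = √(1/(1157 + (-33 - 56)) + 403) = √(1/(1157 - 89) + 403) = √(1/1068 + 403) = √(430405/1068) = √114918135/534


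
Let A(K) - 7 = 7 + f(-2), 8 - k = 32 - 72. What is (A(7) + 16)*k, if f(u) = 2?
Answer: 1536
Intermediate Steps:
k = 48 (k = 8 - (32 - 72) = 8 - 1*(-40) = 8 + 40 = 48)
A(K) = 16 (A(K) = 7 + (7 + 2) = 7 + 9 = 16)
(A(7) + 16)*k = (16 + 16)*48 = 32*48 = 1536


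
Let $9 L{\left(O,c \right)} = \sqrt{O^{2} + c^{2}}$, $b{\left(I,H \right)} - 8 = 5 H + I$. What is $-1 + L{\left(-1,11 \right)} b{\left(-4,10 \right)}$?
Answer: $-1 + 6 \sqrt{122} \approx 65.272$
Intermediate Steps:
$b{\left(I,H \right)} = 8 + I + 5 H$ ($b{\left(I,H \right)} = 8 + \left(5 H + I\right) = 8 + \left(I + 5 H\right) = 8 + I + 5 H$)
$L{\left(O,c \right)} = \frac{\sqrt{O^{2} + c^{2}}}{9}$
$-1 + L{\left(-1,11 \right)} b{\left(-4,10 \right)} = -1 + \frac{\sqrt{\left(-1\right)^{2} + 11^{2}}}{9} \left(8 - 4 + 5 \cdot 10\right) = -1 + \frac{\sqrt{1 + 121}}{9} \left(8 - 4 + 50\right) = -1 + \frac{\sqrt{122}}{9} \cdot 54 = -1 + 6 \sqrt{122}$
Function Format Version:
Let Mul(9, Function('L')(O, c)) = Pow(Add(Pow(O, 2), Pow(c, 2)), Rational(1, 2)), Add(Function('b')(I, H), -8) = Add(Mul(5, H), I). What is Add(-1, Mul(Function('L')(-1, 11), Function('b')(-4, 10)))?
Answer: Add(-1, Mul(6, Pow(122, Rational(1, 2)))) ≈ 65.272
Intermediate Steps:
Function('b')(I, H) = Add(8, I, Mul(5, H)) (Function('b')(I, H) = Add(8, Add(Mul(5, H), I)) = Add(8, Add(I, Mul(5, H))) = Add(8, I, Mul(5, H)))
Function('L')(O, c) = Mul(Rational(1, 9), Pow(Add(Pow(O, 2), Pow(c, 2)), Rational(1, 2)))
Add(-1, Mul(Function('L')(-1, 11), Function('b')(-4, 10))) = Add(-1, Mul(Mul(Rational(1, 9), Pow(Add(Pow(-1, 2), Pow(11, 2)), Rational(1, 2))), Add(8, -4, Mul(5, 10)))) = Add(-1, Mul(Mul(Rational(1, 9), Pow(Add(1, 121), Rational(1, 2))), Add(8, -4, 50))) = Add(-1, Mul(Mul(Rational(1, 9), Pow(122, Rational(1, 2))), 54)) = Add(-1, Mul(6, Pow(122, Rational(1, 2))))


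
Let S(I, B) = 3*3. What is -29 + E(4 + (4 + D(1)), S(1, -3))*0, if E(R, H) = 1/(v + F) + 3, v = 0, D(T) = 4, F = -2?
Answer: -29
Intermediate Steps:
S(I, B) = 9
E(R, H) = 5/2 (E(R, H) = 1/(0 - 2) + 3 = 1/(-2) + 3 = -½ + 3 = 5/2)
-29 + E(4 + (4 + D(1)), S(1, -3))*0 = -29 + (5/2)*0 = -29 + 0 = -29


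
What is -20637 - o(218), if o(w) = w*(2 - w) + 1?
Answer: 26450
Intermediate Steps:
o(w) = 1 + w*(2 - w)
-20637 - o(218) = -20637 - (1 - 1*218² + 2*218) = -20637 - (1 - 1*47524 + 436) = -20637 - (1 - 47524 + 436) = -20637 - 1*(-47087) = -20637 + 47087 = 26450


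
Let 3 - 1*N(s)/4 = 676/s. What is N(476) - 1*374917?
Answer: -44614371/119 ≈ -3.7491e+5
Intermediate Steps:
N(s) = 12 - 2704/s
N(476) - 1*374917 = (12 - 2704/476) - 1*374917 = (12 - 2704*1/476) - 374917 = (12 - 676/119) - 374917 = 752/119 - 374917 = -44614371/119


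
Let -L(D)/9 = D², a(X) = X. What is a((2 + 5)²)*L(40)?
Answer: -705600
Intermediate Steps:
L(D) = -9*D²
a((2 + 5)²)*L(40) = (2 + 5)²*(-9*40²) = 7²*(-9*1600) = 49*(-14400) = -705600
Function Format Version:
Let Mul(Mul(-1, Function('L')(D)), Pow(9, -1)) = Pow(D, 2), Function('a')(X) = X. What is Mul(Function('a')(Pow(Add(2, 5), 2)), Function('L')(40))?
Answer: -705600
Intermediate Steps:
Function('L')(D) = Mul(-9, Pow(D, 2))
Mul(Function('a')(Pow(Add(2, 5), 2)), Function('L')(40)) = Mul(Pow(Add(2, 5), 2), Mul(-9, Pow(40, 2))) = Mul(Pow(7, 2), Mul(-9, 1600)) = Mul(49, -14400) = -705600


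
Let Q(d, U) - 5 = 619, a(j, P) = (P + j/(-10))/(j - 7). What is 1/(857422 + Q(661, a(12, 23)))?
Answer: 1/858046 ≈ 1.1654e-6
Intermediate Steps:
a(j, P) = (P - j/10)/(-7 + j) (a(j, P) = (P + j*(-⅒))/(-7 + j) = (P - j/10)/(-7 + j))
Q(d, U) = 624 (Q(d, U) = 5 + 619 = 624)
1/(857422 + Q(661, a(12, 23))) = 1/(857422 + 624) = 1/858046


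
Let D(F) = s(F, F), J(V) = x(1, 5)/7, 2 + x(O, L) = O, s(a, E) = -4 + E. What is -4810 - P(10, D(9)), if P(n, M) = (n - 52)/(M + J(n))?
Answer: -81623/17 ≈ -4801.4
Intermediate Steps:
x(O, L) = -2 + O
J(V) = -⅐ (J(V) = (-2 + 1)/7 = -1*⅐ = -⅐)
D(F) = -4 + F
P(n, M) = (-52 + n)/(-⅐ + M) (P(n, M) = (n - 52)/(M - ⅐) = (-52 + n)/(-⅐ + M))
-4810 - P(10, D(9)) = -4810 - 7*(-52 + 10)/(-1 + 7*(-4 + 9)) = -4810 - 7*(-42)/(-1 + 7*5) = -4810 - 7*(-42)/(-1 + 35) = -4810 - 7*(-42)/34 = -4810 - 1*(-147/17) = -4810 + 147/17 = -81623/17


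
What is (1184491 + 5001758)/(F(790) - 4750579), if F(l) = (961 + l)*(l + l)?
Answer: -2062083/661333 ≈ -3.1181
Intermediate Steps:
F(l) = 2*l*(961 + l) (F(l) = (961 + l)*(2*l) = 2*l*(961 + l))
(1184491 + 5001758)/(F(790) - 4750579) = (1184491 + 5001758)/(2*790*(961 + 790) - 4750579) = 6186249/(2*790*1751 - 4750579) = 6186249/(2766580 - 4750579) = 6186249/(-1983999) = 6186249*(-1/1983999) = -2062083/661333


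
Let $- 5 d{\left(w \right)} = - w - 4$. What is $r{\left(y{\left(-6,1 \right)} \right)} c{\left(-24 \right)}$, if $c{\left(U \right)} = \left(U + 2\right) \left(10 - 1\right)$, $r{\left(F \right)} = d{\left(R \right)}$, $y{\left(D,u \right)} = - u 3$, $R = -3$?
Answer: $- \frac{198}{5} \approx -39.6$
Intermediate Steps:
$d{\left(w \right)} = \frac{4}{5} + \frac{w}{5}$ ($d{\left(w \right)} = - \frac{- w - 4}{5} = - \frac{-4 - w}{5} = \frac{4}{5} + \frac{w}{5}$)
$y{\left(D,u \right)} = - 3 u$
$r{\left(F \right)} = \frac{1}{5}$ ($r{\left(F \right)} = \frac{4}{5} + \frac{1}{5} \left(-3\right) = \frac{4}{5} - \frac{3}{5} = \frac{1}{5}$)
$c{\left(U \right)} = 18 + 9 U$ ($c{\left(U \right)} = \left(2 + U\right) 9 = 18 + 9 U$)
$r{\left(y{\left(-6,1 \right)} \right)} c{\left(-24 \right)} = \frac{18 + 9 \left(-24\right)}{5} = \frac{18 - 216}{5} = \frac{1}{5} \left(-198\right) = - \frac{198}{5}$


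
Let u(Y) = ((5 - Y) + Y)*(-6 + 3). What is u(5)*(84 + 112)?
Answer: -2940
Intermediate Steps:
u(Y) = -15 (u(Y) = 5*(-3) = -15)
u(5)*(84 + 112) = -15*(84 + 112) = -15*196 = -2940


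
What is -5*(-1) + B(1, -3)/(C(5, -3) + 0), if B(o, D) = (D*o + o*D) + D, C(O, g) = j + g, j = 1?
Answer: 19/2 ≈ 9.5000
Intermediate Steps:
C(O, g) = 1 + g
B(o, D) = D + 2*D*o (B(o, D) = (D*o + D*o) + D = 2*D*o + D = D + 2*D*o)
-5*(-1) + B(1, -3)/(C(5, -3) + 0) = -5*(-1) + (-3*(1 + 2*1))/((1 - 3) + 0) = 5 + (-3*(1 + 2))/(-2 + 0) = 5 - 3*3/(-2) = 5 - 9*(-1/2) = 5 + 9/2 = 19/2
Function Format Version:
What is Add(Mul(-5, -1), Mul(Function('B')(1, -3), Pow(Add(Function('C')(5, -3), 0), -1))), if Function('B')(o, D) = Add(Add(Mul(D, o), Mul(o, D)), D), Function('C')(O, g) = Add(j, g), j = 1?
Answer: Rational(19, 2) ≈ 9.5000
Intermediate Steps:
Function('C')(O, g) = Add(1, g)
Function('B')(o, D) = Add(D, Mul(2, D, o)) (Function('B')(o, D) = Add(Add(Mul(D, o), Mul(D, o)), D) = Add(Mul(2, D, o), D) = Add(D, Mul(2, D, o)))
Add(Mul(-5, -1), Mul(Function('B')(1, -3), Pow(Add(Function('C')(5, -3), 0), -1))) = Add(Mul(-5, -1), Mul(Mul(-3, Add(1, Mul(2, 1))), Pow(Add(Add(1, -3), 0), -1))) = Add(5, Mul(Mul(-3, Add(1, 2)), Pow(Add(-2, 0), -1))) = Add(5, Mul(Mul(-3, 3), Pow(-2, -1))) = Add(5, Mul(-9, Rational(-1, 2))) = Add(5, Rational(9, 2)) = Rational(19, 2)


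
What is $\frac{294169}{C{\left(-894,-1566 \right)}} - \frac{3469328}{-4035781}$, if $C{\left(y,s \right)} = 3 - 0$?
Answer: $\frac{1187212068973}{12107343} \approx 98057.0$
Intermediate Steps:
$C{\left(y,s \right)} = 3$ ($C{\left(y,s \right)} = 3 + 0 = 3$)
$\frac{294169}{C{\left(-894,-1566 \right)}} - \frac{3469328}{-4035781} = \frac{294169}{3} - \frac{3469328}{-4035781} = 294169 \cdot \frac{1}{3} - - \frac{3469328}{4035781} = \frac{294169}{3} + \frac{3469328}{4035781} = \frac{1187212068973}{12107343}$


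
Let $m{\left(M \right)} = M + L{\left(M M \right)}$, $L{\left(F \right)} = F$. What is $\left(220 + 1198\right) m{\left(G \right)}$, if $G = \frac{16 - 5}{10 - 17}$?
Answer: $\frac{62392}{49} \approx 1273.3$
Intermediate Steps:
$G = - \frac{11}{7}$ ($G = \frac{11}{-7} = 11 \left(- \frac{1}{7}\right) = - \frac{11}{7} \approx -1.5714$)
$m{\left(M \right)} = M + M^{2}$ ($m{\left(M \right)} = M + M M = M + M^{2}$)
$\left(220 + 1198\right) m{\left(G \right)} = \left(220 + 1198\right) \left(- \frac{11 \left(1 - \frac{11}{7}\right)}{7}\right) = 1418 \left(\left(- \frac{11}{7}\right) \left(- \frac{4}{7}\right)\right) = 1418 \cdot \frac{44}{49} = \frac{62392}{49}$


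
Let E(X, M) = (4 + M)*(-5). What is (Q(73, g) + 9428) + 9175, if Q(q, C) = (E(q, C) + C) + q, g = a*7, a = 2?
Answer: 18600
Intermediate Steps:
g = 14 (g = 2*7 = 14)
E(X, M) = -20 - 5*M
Q(q, C) = -20 + q - 4*C (Q(q, C) = ((-20 - 5*C) + C) + q = (-20 - 4*C) + q = -20 + q - 4*C)
(Q(73, g) + 9428) + 9175 = ((-20 + 73 - 4*14) + 9428) + 9175 = ((-20 + 73 - 56) + 9428) + 9175 = (-3 + 9428) + 9175 = 9425 + 9175 = 18600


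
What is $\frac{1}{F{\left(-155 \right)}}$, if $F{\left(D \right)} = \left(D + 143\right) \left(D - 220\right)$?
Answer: $\frac{1}{4500} \approx 0.00022222$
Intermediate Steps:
$F{\left(D \right)} = \left(-220 + D\right) \left(143 + D\right)$ ($F{\left(D \right)} = \left(143 + D\right) \left(-220 + D\right) = \left(-220 + D\right) \left(143 + D\right)$)
$\frac{1}{F{\left(-155 \right)}} = \frac{1}{-31460 + \left(-155\right)^{2} - -11935} = \frac{1}{-31460 + 24025 + 11935} = \frac{1}{4500}$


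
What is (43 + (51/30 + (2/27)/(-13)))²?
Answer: 24610393129/12320100 ≈ 1997.6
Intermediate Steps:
(43 + (51/30 + (2/27)/(-13)))² = (43 + (51*(1/30) + (2*(1/27))*(-1/13)))² = (43 + (17/10 + (2/27)*(-1/13)))² = (43 + (17/10 - 2/351))² = (43 + 5947/3510)² = (156877/3510)² = 24610393129/12320100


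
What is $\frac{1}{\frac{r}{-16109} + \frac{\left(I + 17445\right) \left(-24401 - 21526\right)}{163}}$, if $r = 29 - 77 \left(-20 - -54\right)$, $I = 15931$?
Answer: $- \frac{2625767}{24692834101161} \approx -1.0634 \cdot 10^{-7}$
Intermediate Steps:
$r = -2589$ ($r = 29 - 77 \left(-20 + 54\right) = 29 - 2618 = -2589$)
$\frac{1}{\frac{r}{-16109} + \frac{\left(I + 17445\right) \left(-24401 - 21526\right)}{163}} = \frac{1}{- \frac{2589}{-16109} + \frac{\left(15931 + 17445\right) \left(-24401 - 21526\right)}{163}} = \frac{1}{\left(-2589\right) \left(- \frac{1}{16109}\right) + 33376 \left(-45927\right) \frac{1}{163}} = \frac{1}{\frac{2589}{16109} - \frac{1532859552}{163}} = \frac{1}{- \frac{24692834101161}{2625767}} = - \frac{2625767}{24692834101161}$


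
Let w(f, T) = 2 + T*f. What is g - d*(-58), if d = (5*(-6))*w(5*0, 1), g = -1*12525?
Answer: -16005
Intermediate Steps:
g = -12525
d = -60 (d = (5*(-6))*(2 + 1*(5*0)) = -30*(2 + 1*0) = -30*(2 + 0) = -30*2 = -60)
g - d*(-58) = -12525 - (-60)*(-58) = -12525 - 1*3480 = -12525 - 3480 = -16005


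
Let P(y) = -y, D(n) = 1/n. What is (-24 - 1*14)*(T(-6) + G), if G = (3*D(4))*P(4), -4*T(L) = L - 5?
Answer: 19/2 ≈ 9.5000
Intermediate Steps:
T(L) = 5/4 - L/4 (T(L) = -(L - 5)/4 = -(-5 + L)/4 = 5/4 - L/4)
G = -3 (G = (3/4)*(-1*4) = (3*(1/4))*(-4) = (3/4)*(-4) = -3)
(-24 - 1*14)*(T(-6) + G) = (-24 - 1*14)*((5/4 - 1/4*(-6)) - 3) = (-24 - 14)*((5/4 + 3/2) - 3) = -38*(11/4 - 3) = -38*(-1/4) = 19/2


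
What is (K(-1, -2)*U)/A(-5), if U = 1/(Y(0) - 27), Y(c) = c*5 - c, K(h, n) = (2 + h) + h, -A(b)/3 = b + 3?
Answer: 0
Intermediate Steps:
A(b) = -9 - 3*b (A(b) = -3*(b + 3) = -3*(3 + b) = -9 - 3*b)
K(h, n) = 2 + 2*h
Y(c) = 4*c (Y(c) = 5*c - c = 4*c)
U = -1/27 (U = 1/(4*0 - 27) = 1/(0 - 27) = 1/(-27) = -1/27 ≈ -0.037037)
(K(-1, -2)*U)/A(-5) = ((2 + 2*(-1))*(-1/27))/(-9 - 3*(-5)) = ((2 - 2)*(-1/27))/(-9 + 15) = (0*(-1/27))/6 = 0*(⅙) = 0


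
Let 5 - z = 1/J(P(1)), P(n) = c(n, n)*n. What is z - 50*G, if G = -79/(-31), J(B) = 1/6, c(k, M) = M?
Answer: -3981/31 ≈ -128.42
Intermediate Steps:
P(n) = n² (P(n) = n*n = n²)
J(B) = ⅙
G = 79/31 (G = -79*(-1/31) = 79/31 ≈ 2.5484)
z = -1 (z = 5 - 1/⅙ = 5 - 1*6 = 5 - 6 = -1)
z - 50*G = -1 - 50*79/31 = -1 - 3950/31 = -3981/31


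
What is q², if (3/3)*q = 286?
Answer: 81796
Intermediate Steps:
q = 286
q² = 286² = 81796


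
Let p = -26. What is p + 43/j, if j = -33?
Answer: -901/33 ≈ -27.303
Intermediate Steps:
p + 43/j = -26 + 43/(-33) = -26 - 1/33*43 = -26 - 43/33 = -901/33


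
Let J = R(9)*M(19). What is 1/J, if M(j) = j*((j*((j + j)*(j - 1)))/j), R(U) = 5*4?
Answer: 1/259920 ≈ 3.8473e-6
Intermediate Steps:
R(U) = 20
M(j) = 2*j²*(-1 + j) (M(j) = j*((j*((2*j)*(-1 + j)))/j) = j*((j*(2*j*(-1 + j)))/j) = j*((2*j²*(-1 + j))/j) = j*(2*j*(-1 + j)) = 2*j²*(-1 + j))
J = 259920 (J = 20*(2*19²*(-1 + 19)) = 20*(2*361*18) = 20*12996 = 259920)
1/J = 1/259920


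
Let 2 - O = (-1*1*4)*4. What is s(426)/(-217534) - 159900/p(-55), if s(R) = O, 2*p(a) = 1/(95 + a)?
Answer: -1391347464009/108767 ≈ -1.2792e+7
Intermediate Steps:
p(a) = 1/(2*(95 + a))
O = 18 (O = 2 - -1*1*4*4 = 2 - (-1*4)*4 = 2 - (-4)*4 = 2 - 1*(-16) = 2 + 16 = 18)
s(R) = 18
s(426)/(-217534) - 159900/p(-55) = 18/(-217534) - 159900/(1/(2*(95 - 55))) = 18*(-1/217534) - 159900/((1/2)/40) = -9/108767 - 159900/((1/2)*(1/40)) = -9/108767 - 159900/1/80 = -9/108767 - 159900*80 = -9/108767 - 12792000 = -1391347464009/108767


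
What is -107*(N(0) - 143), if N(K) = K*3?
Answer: 15301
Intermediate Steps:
N(K) = 3*K
-107*(N(0) - 143) = -107*(3*0 - 143) = -107*(0 - 143) = -107*(-143) = 15301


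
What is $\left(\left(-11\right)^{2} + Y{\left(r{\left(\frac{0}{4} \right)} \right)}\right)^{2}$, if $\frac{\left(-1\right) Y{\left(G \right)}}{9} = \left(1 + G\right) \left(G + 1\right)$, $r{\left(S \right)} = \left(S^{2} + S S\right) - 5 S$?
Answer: $12544$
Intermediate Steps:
$r{\left(S \right)} = - 5 S + 2 S^{2}$ ($r{\left(S \right)} = \left(S^{2} + S^{2}\right) - 5 S = 2 S^{2} - 5 S = - 5 S + 2 S^{2}$)
$Y{\left(G \right)} = - 9 \left(1 + G\right)^{2}$ ($Y{\left(G \right)} = - 9 \left(1 + G\right) \left(G + 1\right) = - 9 \left(1 + G\right) \left(1 + G\right) = - 9 \left(1 + G\right)^{2}$)
$\left(\left(-11\right)^{2} + Y{\left(r{\left(\frac{0}{4} \right)} \right)}\right)^{2} = \left(\left(-11\right)^{2} - 9 \left(1 + \frac{0}{4} \left(-5 + 2 \cdot \frac{0}{4}\right)\right)^{2}\right)^{2} = \left(121 - 9 \left(1 + 0 \cdot \frac{1}{4} \left(-5 + 2 \cdot 0 \cdot \frac{1}{4}\right)\right)^{2}\right)^{2} = \left(121 - 9 \left(1 + 0 \left(-5 + 2 \cdot 0\right)\right)^{2}\right)^{2} = \left(121 - 9 \left(1 + 0 \left(-5 + 0\right)\right)^{2}\right)^{2} = \left(121 - 9 \left(1 + 0 \left(-5\right)\right)^{2}\right)^{2} = \left(121 - 9 \left(1 + 0\right)^{2}\right)^{2} = \left(121 - 9 \cdot 1^{2}\right)^{2} = \left(121 - 9\right)^{2} = 112^{2} = 12544$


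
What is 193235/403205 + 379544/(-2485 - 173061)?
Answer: -11911240721/7078102493 ≈ -1.6828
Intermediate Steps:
193235/403205 + 379544/(-2485 - 173061) = 193235*(1/403205) + 379544/(-175546) = 38647/80641 + 379544*(-1/175546) = 38647/80641 - 189772/87773 = -11911240721/7078102493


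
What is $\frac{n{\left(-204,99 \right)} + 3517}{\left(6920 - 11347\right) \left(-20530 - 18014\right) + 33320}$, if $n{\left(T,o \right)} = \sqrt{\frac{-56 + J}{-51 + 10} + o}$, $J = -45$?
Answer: $\frac{3517}{170667608} + \frac{\sqrt{2665}}{874671491} \approx 2.0666 \cdot 10^{-5}$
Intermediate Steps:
$n{\left(T,o \right)} = \sqrt{\frac{101}{41} + o}$ ($n{\left(T,o \right)} = \sqrt{\frac{-56 - 45}{-51 + 10} + o} = \sqrt{- \frac{101}{-41} + o} = \sqrt{\left(-101\right) \left(- \frac{1}{41}\right) + o} = \sqrt{\frac{101}{41} + o}$)
$\frac{n{\left(-204,99 \right)} + 3517}{\left(6920 - 11347\right) \left(-20530 - 18014\right) + 33320} = \frac{\frac{\sqrt{4141 + 1681 \cdot 99}}{41} + 3517}{\left(6920 - 11347\right) \left(-20530 - 18014\right) + 33320} = \frac{\frac{\sqrt{4141 + 166419}}{41} + 3517}{\left(-4427\right) \left(-38544\right) + 33320} = \frac{\frac{\sqrt{170560}}{41} + 3517}{170634288 + 33320} = \frac{\frac{8 \sqrt{2665}}{41} + 3517}{170667608} = \left(\frac{8 \sqrt{2665}}{41} + 3517\right) \frac{1}{170667608} = \left(3517 + \frac{8 \sqrt{2665}}{41}\right) \frac{1}{170667608} = \frac{3517}{170667608} + \frac{\sqrt{2665}}{874671491}$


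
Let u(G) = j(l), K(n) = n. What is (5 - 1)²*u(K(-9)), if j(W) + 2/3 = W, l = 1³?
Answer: 16/3 ≈ 5.3333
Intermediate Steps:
l = 1
j(W) = -⅔ + W
u(G) = ⅓ (u(G) = -⅔ + 1 = ⅓)
(5 - 1)²*u(K(-9)) = (5 - 1)²*(⅓) = 4²*(⅓) = 16*(⅓) = 16/3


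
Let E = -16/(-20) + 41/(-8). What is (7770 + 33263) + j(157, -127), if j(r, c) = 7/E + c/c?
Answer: 7098602/173 ≈ 41032.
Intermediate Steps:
E = -173/40 (E = -16*(-1/20) + 41*(-⅛) = ⅘ - 41/8 = -173/40 ≈ -4.3250)
j(r, c) = -107/173 (j(r, c) = 7/(-173/40) + c/c = 7*(-40/173) + 1 = -280/173 + 1 = -107/173)
(7770 + 33263) + j(157, -127) = (7770 + 33263) - 107/173 = 41033 - 107/173 = 7098602/173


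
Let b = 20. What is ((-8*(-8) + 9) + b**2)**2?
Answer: 223729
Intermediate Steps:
((-8*(-8) + 9) + b**2)**2 = ((-8*(-8) + 9) + 20**2)**2 = ((64 + 9) + 400)**2 = (73 + 400)**2 = 473**2 = 223729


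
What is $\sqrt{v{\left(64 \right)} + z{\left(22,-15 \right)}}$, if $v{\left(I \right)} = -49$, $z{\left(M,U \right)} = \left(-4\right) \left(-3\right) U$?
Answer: $i \sqrt{229} \approx 15.133 i$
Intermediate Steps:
$z{\left(M,U \right)} = 12 U$
$\sqrt{v{\left(64 \right)} + z{\left(22,-15 \right)}} = \sqrt{-49 + 12 \left(-15\right)} = \sqrt{-49 - 180} = \sqrt{-229} = i \sqrt{229}$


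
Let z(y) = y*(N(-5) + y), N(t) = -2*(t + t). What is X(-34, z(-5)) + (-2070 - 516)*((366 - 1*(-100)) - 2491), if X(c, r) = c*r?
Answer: 5239200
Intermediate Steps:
N(t) = -4*t
z(y) = y*(20 + y) (z(y) = y*(-4*(-5) + y) = y*(20 + y))
X(-34, z(-5)) + (-2070 - 516)*((366 - 1*(-100)) - 2491) = -(-170)*(20 - 5) + (-2070 - 516)*((366 - 1*(-100)) - 2491) = -(-170)*15 - 2586*((366 + 100) - 2491) = -34*(-75) - 2586*(466 - 2491) = 2550 - 2586*(-2025) = 2550 + 5236650 = 5239200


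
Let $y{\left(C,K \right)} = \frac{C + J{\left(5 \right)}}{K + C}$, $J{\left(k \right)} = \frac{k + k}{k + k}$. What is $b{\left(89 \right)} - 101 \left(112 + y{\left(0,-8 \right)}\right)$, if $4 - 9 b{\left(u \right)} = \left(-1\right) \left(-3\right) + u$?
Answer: $- \frac{814259}{72} \approx -11309.0$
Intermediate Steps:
$J{\left(k \right)} = 1$ ($J{\left(k \right)} = \frac{2 k}{2 k} = 2 k \frac{1}{2 k} = 1$)
$b{\left(u \right)} = \frac{1}{9} - \frac{u}{9}$ ($b{\left(u \right)} = \frac{4}{9} - \frac{\left(-1\right) \left(-3\right) + u}{9} = \frac{4}{9} - \frac{3 + u}{9} = \frac{4}{9} - \left(\frac{1}{3} + \frac{u}{9}\right) = \frac{1}{9} - \frac{u}{9}$)
$y{\left(C,K \right)} = \frac{1 + C}{C + K}$ ($y{\left(C,K \right)} = \frac{C + 1}{K + C} = \frac{1 + C}{C + K}$)
$b{\left(89 \right)} - 101 \left(112 + y{\left(0,-8 \right)}\right) = \left(\frac{1}{9} - \frac{89}{9}\right) - 101 \left(112 + \frac{1 + 0}{0 - 8}\right) = \left(\frac{1}{9} - \frac{89}{9}\right) - 101 \left(112 + \frac{1}{-8} \cdot 1\right) = - \frac{88}{9} - 101 \left(112 - \frac{1}{8}\right) = - \frac{88}{9} - 101 \cdot \frac{895}{8} = - \frac{88}{9} - \frac{90395}{8} = - \frac{814259}{72}$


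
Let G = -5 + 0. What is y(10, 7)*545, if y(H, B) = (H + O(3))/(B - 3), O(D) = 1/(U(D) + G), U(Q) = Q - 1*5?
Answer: 37605/28 ≈ 1343.0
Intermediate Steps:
U(Q) = -5 + Q (U(Q) = Q - 5 = -5 + Q)
G = -5
O(D) = 1/(-10 + D) (O(D) = 1/((-5 + D) - 5) = 1/(-10 + D))
y(H, B) = (-⅐ + H)/(-3 + B) (y(H, B) = (H + 1/(-10 + 3))/(B - 3) = (H + 1/(-7))/(-3 + B) = (H - ⅐)/(-3 + B) = (-⅐ + H)/(-3 + B))
y(10, 7)*545 = ((-⅐ + 10)/(-3 + 7))*545 = ((69/7)/4)*545 = ((¼)*(69/7))*545 = (69/28)*545 = 37605/28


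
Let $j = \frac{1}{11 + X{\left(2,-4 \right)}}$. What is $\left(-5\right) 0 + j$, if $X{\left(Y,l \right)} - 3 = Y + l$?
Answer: $\frac{1}{12} \approx 0.083333$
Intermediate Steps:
$X{\left(Y,l \right)} = 3 + Y + l$ ($X{\left(Y,l \right)} = 3 + \left(Y + l\right) = 3 + Y + l$)
$j = \frac{1}{12}$ ($j = \frac{1}{11 + \left(3 + 2 - 4\right)} = \frac{1}{11 + 1} = \frac{1}{12} \approx 0.083333$)
$\left(-5\right) 0 + j = \left(-5\right) 0 + \frac{1}{12} = 0 + \frac{1}{12} = \frac{1}{12}$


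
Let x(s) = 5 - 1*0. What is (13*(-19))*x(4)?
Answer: -1235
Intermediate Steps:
x(s) = 5 (x(s) = 5 + 0 = 5)
(13*(-19))*x(4) = (13*(-19))*5 = -247*5 = -1235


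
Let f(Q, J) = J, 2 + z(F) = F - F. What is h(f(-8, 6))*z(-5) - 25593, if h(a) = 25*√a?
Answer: -25593 - 50*√6 ≈ -25715.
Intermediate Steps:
z(F) = -2 (z(F) = -2 + (F - F) = -2 + 0 = -2)
h(f(-8, 6))*z(-5) - 25593 = (25*√6)*(-2) - 25593 = -50*√6 - 25593 = -25593 - 50*√6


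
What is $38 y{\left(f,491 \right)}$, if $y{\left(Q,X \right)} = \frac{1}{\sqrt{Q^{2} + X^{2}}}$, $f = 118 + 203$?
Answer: $\frac{19 \sqrt{344122}}{172061} \approx 0.064778$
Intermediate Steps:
$f = 321$
$y{\left(Q,X \right)} = \frac{1}{\sqrt{Q^{2} + X^{2}}}$
$38 y{\left(f,491 \right)} = \frac{38}{\sqrt{321^{2} + 491^{2}}} = \frac{38}{\sqrt{103041 + 241081}} = \frac{38}{\sqrt{344122}} = 38 \frac{\sqrt{344122}}{344122} = \frac{19 \sqrt{344122}}{172061}$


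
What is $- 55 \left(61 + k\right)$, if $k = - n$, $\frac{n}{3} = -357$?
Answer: $-62260$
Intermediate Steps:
$n = -1071$ ($n = 3 \left(-357\right) = -1071$)
$k = 1071$ ($k = \left(-1\right) \left(-1071\right) = 1071$)
$- 55 \left(61 + k\right) = - 55 \left(61 + 1071\right) = \left(-55\right) 1132 = -62260$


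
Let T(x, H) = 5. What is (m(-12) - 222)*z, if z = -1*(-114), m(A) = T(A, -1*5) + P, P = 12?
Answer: -23370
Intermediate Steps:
m(A) = 17 (m(A) = 5 + 12 = 17)
z = 114
(m(-12) - 222)*z = (17 - 222)*114 = -205*114 = -23370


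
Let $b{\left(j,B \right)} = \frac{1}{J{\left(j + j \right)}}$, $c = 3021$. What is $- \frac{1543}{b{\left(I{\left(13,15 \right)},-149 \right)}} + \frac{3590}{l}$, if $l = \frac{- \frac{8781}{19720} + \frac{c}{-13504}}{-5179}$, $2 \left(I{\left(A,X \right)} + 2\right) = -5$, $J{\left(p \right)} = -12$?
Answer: $\frac{619311236935588}{22269093} \approx 2.781 \cdot 10^{7}$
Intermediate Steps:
$I{\left(A,X \right)} = - \frac{9}{2}$ ($I{\left(A,X \right)} = -2 + \frac{1}{2} \left(-5\right) = -2 - \frac{5}{2} = - \frac{9}{2}$)
$b{\left(j,B \right)} = - \frac{1}{12}$ ($b{\left(j,B \right)} = \frac{1}{-12} = - \frac{1}{12}$)
$l = \frac{22269093}{172395237440}$ ($l = \frac{- \frac{8781}{19720} + \frac{3021}{-13504}}{-5179} = \left(\left(-8781\right) \frac{1}{19720} + 3021 \left(- \frac{1}{13504}\right)\right) \left(- \frac{1}{5179}\right) = \left(- \frac{8781}{19720} - \frac{3021}{13504}\right) \left(- \frac{1}{5179}\right) = \left(- \frac{22269093}{33287360}\right) \left(- \frac{1}{5179}\right) = \frac{22269093}{172395237440} \approx 0.00012917$)
$- \frac{1543}{b{\left(I{\left(13,15 \right)},-149 \right)}} + \frac{3590}{l} = - \frac{1543}{- \frac{1}{12}} + \frac{3590}{\frac{22269093}{172395237440}} = \left(-1543\right) \left(-12\right) + 3590 \cdot \frac{172395237440}{22269093} = 18516 + \frac{618898902409600}{22269093} = \frac{619311236935588}{22269093}$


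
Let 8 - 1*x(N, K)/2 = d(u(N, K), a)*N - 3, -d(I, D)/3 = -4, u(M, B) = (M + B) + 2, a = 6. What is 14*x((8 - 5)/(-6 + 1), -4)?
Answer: 2548/5 ≈ 509.60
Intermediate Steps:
u(M, B) = 2 + B + M (u(M, B) = (B + M) + 2 = 2 + B + M)
d(I, D) = 12 (d(I, D) = -3*(-4) = 12)
x(N, K) = 22 - 24*N (x(N, K) = 16 - 2*(12*N - 3) = 16 - 2*(-3 + 12*N) = 16 + (6 - 24*N) = 22 - 24*N)
14*x((8 - 5)/(-6 + 1), -4) = 14*(22 - 24*(8 - 5)/(-6 + 1)) = 14*(22 - 72/(-5)) = 14*(22 - 72*(-1)/5) = 14*(22 - 24*(-⅗)) = 14*(22 + 72/5) = 14*(182/5) = 2548/5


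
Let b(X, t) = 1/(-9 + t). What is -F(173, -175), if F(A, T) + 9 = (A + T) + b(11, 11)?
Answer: 21/2 ≈ 10.500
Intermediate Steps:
F(A, T) = -17/2 + A + T (F(A, T) = -9 + ((A + T) + 1/(-9 + 11)) = -9 + ((A + T) + 1/2) = -9 + (1/2 + A + T) = -17/2 + A + T)
-F(173, -175) = -(-17/2 + 173 - 175) = -1*(-21/2) = 21/2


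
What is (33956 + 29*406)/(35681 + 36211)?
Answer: 22865/35946 ≈ 0.63609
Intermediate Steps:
(33956 + 29*406)/(35681 + 36211) = (33956 + 11774)/71892 = 45730*(1/71892) = 22865/35946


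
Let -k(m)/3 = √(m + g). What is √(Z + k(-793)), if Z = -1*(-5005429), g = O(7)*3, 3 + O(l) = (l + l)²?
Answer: √(5005429 - 3*I*√214) ≈ 2237.3 - 0.01*I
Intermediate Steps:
O(l) = -3 + 4*l² (O(l) = -3 + (l + l)² = -3 + (2*l)² = -3 + 4*l²)
g = 579 (g = (-3 + 4*7²)*3 = (-3 + 4*49)*3 = (-3 + 196)*3 = 193*3 = 579)
k(m) = -3*√(579 + m) (k(m) = -3*√(m + 579) = -3*√(579 + m))
Z = 5005429
√(Z + k(-793)) = √(5005429 - 3*√(579 - 793)) = √(5005429 - 3*I*√214)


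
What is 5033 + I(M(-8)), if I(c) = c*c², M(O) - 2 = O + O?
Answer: 2289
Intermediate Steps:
M(O) = 2 + 2*O (M(O) = 2 + (O + O) = 2 + 2*O)
I(c) = c³
5033 + I(M(-8)) = 5033 + (2 + 2*(-8))³ = 5033 + (2 - 16)³ = 5033 + (-14)³ = 5033 - 2744 = 2289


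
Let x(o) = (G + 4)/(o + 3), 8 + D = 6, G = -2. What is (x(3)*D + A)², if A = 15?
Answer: 1849/9 ≈ 205.44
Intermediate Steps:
D = -2 (D = -8 + 6 = -2)
x(o) = 2/(3 + o) (x(o) = (-2 + 4)/(o + 3) = 2/(3 + o))
(x(3)*D + A)² = ((2/(3 + 3))*(-2) + 15)² = ((2/6)*(-2) + 15)² = ((2*(⅙))*(-2) + 15)² = ((⅓)*(-2) + 15)² = (-⅔ + 15)² = (43/3)² = 1849/9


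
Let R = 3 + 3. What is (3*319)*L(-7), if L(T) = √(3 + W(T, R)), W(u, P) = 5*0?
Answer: 957*√3 ≈ 1657.6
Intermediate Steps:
R = 6
W(u, P) = 0
L(T) = √3 (L(T) = √(3 + 0) = √3)
(3*319)*L(-7) = (3*319)*√3 = 957*√3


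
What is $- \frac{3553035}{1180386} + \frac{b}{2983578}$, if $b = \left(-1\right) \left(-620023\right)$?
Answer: $- \frac{274135849732}{97827047253} \approx -2.8022$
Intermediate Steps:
$b = 620023$
$- \frac{3553035}{1180386} + \frac{b}{2983578} = - \frac{3553035}{1180386} + \frac{620023}{2983578} = \left(-3553035\right) \frac{1}{1180386} + 620023 \cdot \frac{1}{2983578} = - \frac{1184345}{393462} + \frac{620023}{2983578} = - \frac{274135849732}{97827047253}$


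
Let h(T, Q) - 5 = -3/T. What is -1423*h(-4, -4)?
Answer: -32729/4 ≈ -8182.3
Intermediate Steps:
h(T, Q) = 5 - 3/T
-1423*h(-4, -4) = -1423*(5 - 3/(-4)) = -1423*(5 - 3*(-¼)) = -1423*(5 + ¾) = -1423*23/4 = -32729/4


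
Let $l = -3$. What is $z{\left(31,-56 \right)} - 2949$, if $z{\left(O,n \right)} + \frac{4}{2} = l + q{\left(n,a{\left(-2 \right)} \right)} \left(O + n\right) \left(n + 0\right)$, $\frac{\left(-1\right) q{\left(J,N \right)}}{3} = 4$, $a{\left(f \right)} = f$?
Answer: $-19754$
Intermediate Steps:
$q{\left(J,N \right)} = -12$ ($q{\left(J,N \right)} = \left(-3\right) 4 = -12$)
$z{\left(O,n \right)} = -5 - 12 n \left(O + n\right)$ ($z{\left(O,n \right)} = -2 - \left(3 + 12 \left(O + n\right) \left(n + 0\right)\right) = -2 - \left(3 + 12 \left(O + n\right) n\right) = -2 - \left(3 + 12 n \left(O + n\right)\right) = -5 - 12 n \left(O + n\right)$)
$z{\left(31,-56 \right)} - 2949 = \left(-5 - 12 \left(-56\right)^{2} - 372 \left(-56\right)\right) - 2949 = \left(-5 - 37632 + 20832\right) - 2949 = -16805 - 2949 = -19754$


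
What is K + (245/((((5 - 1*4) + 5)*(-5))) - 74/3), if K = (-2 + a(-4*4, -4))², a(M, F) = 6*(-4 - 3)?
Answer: 11419/6 ≈ 1903.2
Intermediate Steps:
a(M, F) = -42 (a(M, F) = 6*(-7) = -42)
K = 1936 (K = (-2 - 42)² = (-44)² = 1936)
K + (245/((((5 - 1*4) + 5)*(-5))) - 74/3) = 1936 + (245/((((5 - 1*4) + 5)*(-5))) - 74/3) = 1936 + (245/((((5 - 4) + 5)*(-5))) - 74*⅓) = 1936 + (245/(((1 + 5)*(-5))) - 74/3) = 1936 + (245/((6*(-5))) - 74/3) = 1936 + (245/(-30) - 74/3) = 1936 + (245*(-1/30) - 74/3) = 1936 + (-49/6 - 74/3) = 1936 - 197/6 = 11419/6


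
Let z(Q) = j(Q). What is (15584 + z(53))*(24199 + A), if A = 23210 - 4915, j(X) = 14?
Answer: 662821412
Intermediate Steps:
z(Q) = 14
A = 18295
(15584 + z(53))*(24199 + A) = (15584 + 14)*(24199 + 18295) = 15598*42494 = 662821412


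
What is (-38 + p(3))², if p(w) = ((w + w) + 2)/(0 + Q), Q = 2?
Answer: 1156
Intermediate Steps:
p(w) = 1 + w (p(w) = ((w + w) + 2)/(0 + 2) = (2*w + 2)/2 = (2 + 2*w)*(½) = 1 + w)
(-38 + p(3))² = (-38 + (1 + 3))² = (-38 + 4)² = (-34)² = 1156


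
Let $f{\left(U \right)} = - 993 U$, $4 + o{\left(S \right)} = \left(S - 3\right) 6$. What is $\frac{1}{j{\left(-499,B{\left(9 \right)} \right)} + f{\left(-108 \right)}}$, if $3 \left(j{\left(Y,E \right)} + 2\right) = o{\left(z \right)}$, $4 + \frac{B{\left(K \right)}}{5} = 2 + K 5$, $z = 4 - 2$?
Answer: $\frac{3}{321716} \approx 9.325 \cdot 10^{-6}$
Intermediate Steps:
$z = 2$ ($z = 4 - 2 = 2$)
$o{\left(S \right)} = -22 + 6 S$ ($o{\left(S \right)} = -4 + \left(S - 3\right) 6 = -4 + \left(-3 + S\right) 6 = -4 + \left(-18 + 6 S\right) = -22 + 6 S$)
$B{\left(K \right)} = -10 + 25 K$ ($B{\left(K \right)} = -20 + 5 \left(2 + K 5\right) = -20 + 5 \left(2 + 5 K\right) = -20 + \left(10 + 25 K\right) = -10 + 25 K$)
$j{\left(Y,E \right)} = - \frac{16}{3}$ ($j{\left(Y,E \right)} = -2 + \frac{-22 + 6 \cdot 2}{3} = -2 + \frac{-22 + 12}{3} = -2 + \frac{1}{3} \left(-10\right) = -2 - \frac{10}{3} = - \frac{16}{3}$)
$\frac{1}{j{\left(-499,B{\left(9 \right)} \right)} + f{\left(-108 \right)}} = \frac{1}{- \frac{16}{3} - -107244} = \frac{1}{- \frac{16}{3} + 107244} = \frac{1}{\frac{321716}{3}} = \frac{3}{321716}$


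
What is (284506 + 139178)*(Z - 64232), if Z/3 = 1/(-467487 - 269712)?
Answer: -2229131744265996/81911 ≈ -2.7214e+10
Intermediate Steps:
Z = -1/245733 (Z = 3/(-467487 - 269712) = 3/(-737199) = 3*(-1/737199) = -1/245733 ≈ -4.0695e-6)
(284506 + 139178)*(Z - 64232) = (284506 + 139178)*(-1/245733 - 64232) = 423684*(-15783922057/245733) = -2229131744265996/81911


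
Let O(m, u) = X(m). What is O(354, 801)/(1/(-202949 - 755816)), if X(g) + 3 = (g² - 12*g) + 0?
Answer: -116072884725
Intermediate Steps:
X(g) = -3 + g² - 12*g (X(g) = -3 + ((g² - 12*g) + 0) = -3 + (g² - 12*g) = -3 + g² - 12*g)
O(m, u) = -3 + m² - 12*m
O(354, 801)/(1/(-202949 - 755816)) = (-3 + 354² - 12*354)/(1/(-202949 - 755816)) = (-3 + 125316 - 4248)/(1/(-958765)) = 121065/(-1/958765) = 121065*(-958765) = -116072884725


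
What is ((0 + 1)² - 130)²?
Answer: 16641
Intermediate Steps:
((0 + 1)² - 130)² = (1² - 130)² = (1 - 130)² = (-129)² = 16641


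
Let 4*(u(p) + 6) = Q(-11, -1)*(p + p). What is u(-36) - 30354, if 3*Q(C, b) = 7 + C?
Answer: -30336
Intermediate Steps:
Q(C, b) = 7/3 + C/3 (Q(C, b) = (7 + C)/3 = 7/3 + C/3)
u(p) = -6 - 2*p/3 (u(p) = -6 + ((7/3 + (1/3)*(-11))*(p + p))/4 = -6 + ((7/3 - 11/3)*(2*p))/4 = -6 + (-8*p/3)/4 = -6 - 2*p/3)
u(-36) - 30354 = (-6 - 2/3*(-36)) - 30354 = (-6 + 24) - 30354 = 18 - 30354 = -30336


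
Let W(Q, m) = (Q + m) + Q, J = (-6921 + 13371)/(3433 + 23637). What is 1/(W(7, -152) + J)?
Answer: -2707/372921 ≈ -0.0072589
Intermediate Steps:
J = 645/2707 (J = 6450/27070 = 6450*(1/27070) = 645/2707 ≈ 0.23827)
W(Q, m) = m + 2*Q
1/(W(7, -152) + J) = 1/((-152 + 2*7) + 645/2707) = 1/((-152 + 14) + 645/2707) = 1/(-138 + 645/2707) = 1/(-372921/2707) = -2707/372921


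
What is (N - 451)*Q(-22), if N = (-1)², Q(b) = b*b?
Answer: -217800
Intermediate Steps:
Q(b) = b²
N = 1
(N - 451)*Q(-22) = (1 - 451)*(-22)² = -450*484 = -217800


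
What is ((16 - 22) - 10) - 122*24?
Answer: -2944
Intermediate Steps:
((16 - 22) - 10) - 122*24 = (-6 - 10) - 2928 = -16 - 2928 = -2944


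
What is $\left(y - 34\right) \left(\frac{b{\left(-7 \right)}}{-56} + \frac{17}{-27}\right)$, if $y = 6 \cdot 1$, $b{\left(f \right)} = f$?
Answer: $\frac{763}{54} \approx 14.13$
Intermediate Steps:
$y = 6$
$\left(y - 34\right) \left(\frac{b{\left(-7 \right)}}{-56} + \frac{17}{-27}\right) = \left(6 - 34\right) \left(- \frac{7}{-56} + \frac{17}{-27}\right) = - 28 \left(\left(-7\right) \left(- \frac{1}{56}\right) + 17 \left(- \frac{1}{27}\right)\right) = - 28 \left(\frac{1}{8} - \frac{17}{27}\right) = \left(-28\right) \left(- \frac{109}{216}\right) = \frac{763}{54}$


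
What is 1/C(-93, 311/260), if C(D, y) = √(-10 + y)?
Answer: -2*I*√148785/2289 ≈ -0.33703*I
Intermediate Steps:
1/C(-93, 311/260) = 1/(√(-10 + 311/260)) = 1/(√(-2289/260)) = 1/(I*√148785/130) = -2*I*√148785/2289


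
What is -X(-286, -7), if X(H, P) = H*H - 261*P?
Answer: -83623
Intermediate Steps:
X(H, P) = H**2 - 261*P
-X(-286, -7) = -((-286)**2 - 261*(-7)) = -(81796 + 1827) = -1*83623 = -83623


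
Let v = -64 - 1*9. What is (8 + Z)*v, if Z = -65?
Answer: 4161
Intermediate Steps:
v = -73 (v = -64 - 9 = -73)
(8 + Z)*v = (8 - 65)*(-73) = -57*(-73) = 4161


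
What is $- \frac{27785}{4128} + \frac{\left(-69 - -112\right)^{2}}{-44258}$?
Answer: $- \frac{618670601}{91348512} \approx -6.7726$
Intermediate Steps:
$- \frac{27785}{4128} + \frac{\left(-69 - -112\right)^{2}}{-44258} = \left(-27785\right) \frac{1}{4128} + \left(-69 + 112\right)^{2} \left(- \frac{1}{44258}\right) = - \frac{27785}{4128} + 43^{2} \left(- \frac{1}{44258}\right) = - \frac{27785}{4128} + 1849 \left(- \frac{1}{44258}\right) = - \frac{27785}{4128} - \frac{1849}{44258} = - \frac{618670601}{91348512}$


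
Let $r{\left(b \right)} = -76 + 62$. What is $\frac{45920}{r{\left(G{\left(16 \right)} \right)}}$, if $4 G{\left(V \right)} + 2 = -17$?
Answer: $-3280$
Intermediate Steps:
$G{\left(V \right)} = - \frac{19}{4}$ ($G{\left(V \right)} = - \frac{1}{2} + \frac{1}{4} \left(-17\right) = - \frac{1}{2} - \frac{17}{4} = - \frac{19}{4}$)
$r{\left(b \right)} = -14$
$\frac{45920}{r{\left(G{\left(16 \right)} \right)}} = \frac{45920}{-14} = 45920 \left(- \frac{1}{14}\right) = -3280$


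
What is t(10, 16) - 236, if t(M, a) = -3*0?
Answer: -236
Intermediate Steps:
t(M, a) = 0
t(10, 16) - 236 = 0 - 236 = -236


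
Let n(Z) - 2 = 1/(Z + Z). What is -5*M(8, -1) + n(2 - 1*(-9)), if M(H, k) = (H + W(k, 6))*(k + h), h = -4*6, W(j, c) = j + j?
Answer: 16545/22 ≈ 752.04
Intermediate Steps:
W(j, c) = 2*j
h = -24
M(H, k) = (-24 + k)*(H + 2*k) (M(H, k) = (H + 2*k)*(k - 24) = (H + 2*k)*(-24 + k) = (-24 + k)*(H + 2*k))
n(Z) = 2 + 1/(2*Z) (n(Z) = 2 + 1/(Z + Z) = 2 + 1/(2*Z))
-5*M(8, -1) + n(2 - 1*(-9)) = -5*(-48*(-1) - 24*8 + 2*(-1)**2 + 8*(-1)) + (2 + 1/(2*(2 - 1*(-9)))) = -5*(48 - 192 + 2*1 - 8) + (2 + 1/(2*(2 + 9))) = -5*(48 - 192 + 2 - 8) + (2 + (1/2)/11) = -5*(-150) + (2 + (1/2)*(1/11)) = 750 + (2 + 1/22) = 750 + 45/22 = 16545/22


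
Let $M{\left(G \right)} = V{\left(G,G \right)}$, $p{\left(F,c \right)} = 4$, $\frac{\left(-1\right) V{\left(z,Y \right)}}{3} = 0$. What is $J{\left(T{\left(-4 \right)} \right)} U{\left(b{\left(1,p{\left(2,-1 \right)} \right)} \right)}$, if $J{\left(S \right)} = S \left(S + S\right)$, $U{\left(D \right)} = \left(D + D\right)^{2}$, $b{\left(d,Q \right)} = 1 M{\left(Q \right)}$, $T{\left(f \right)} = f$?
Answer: $0$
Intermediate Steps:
$V{\left(z,Y \right)} = 0$ ($V{\left(z,Y \right)} = \left(-3\right) 0 = 0$)
$M{\left(G \right)} = 0$
$b{\left(d,Q \right)} = 0$ ($b{\left(d,Q \right)} = 1 \cdot 0 = 0$)
$U{\left(D \right)} = 4 D^{2}$ ($U{\left(D \right)} = \left(2 D\right)^{2} = 4 D^{2}$)
$J{\left(S \right)} = 2 S^{2}$ ($J{\left(S \right)} = S 2 S = 2 S^{2}$)
$J{\left(T{\left(-4 \right)} \right)} U{\left(b{\left(1,p{\left(2,-1 \right)} \right)} \right)} = 2 \left(-4\right)^{2} \cdot 4 \cdot 0^{2} = 2 \cdot 16 \cdot 4 \cdot 0 = 32 \cdot 0 = 0$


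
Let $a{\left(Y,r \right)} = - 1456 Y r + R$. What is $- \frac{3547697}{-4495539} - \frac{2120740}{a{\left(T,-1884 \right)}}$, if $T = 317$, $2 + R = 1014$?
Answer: $\frac{153770960073610}{195458164031211} \approx 0.78672$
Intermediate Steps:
$R = 1012$ ($R = -2 + 1014 = 1012$)
$a{\left(Y,r \right)} = 1012 - 1456 Y r$ ($a{\left(Y,r \right)} = - 1456 Y r + 1012 = 1012 - 1456 Y r$)
$- \frac{3547697}{-4495539} - \frac{2120740}{a{\left(T,-1884 \right)}} = - \frac{3547697}{-4495539} - \frac{2120740}{1012 - 461552 \left(-1884\right)} = \left(-3547697\right) \left(- \frac{1}{4495539}\right) - \frac{2120740}{1012 + 869563968} = \frac{3547697}{4495539} - \frac{2120740}{869564980} = \frac{3547697}{4495539} - \frac{106037}{43478249} = \frac{153770960073610}{195458164031211}$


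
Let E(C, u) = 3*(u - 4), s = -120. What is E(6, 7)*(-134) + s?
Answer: -1326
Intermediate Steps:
E(C, u) = -12 + 3*u (E(C, u) = 3*(-4 + u) = -12 + 3*u)
E(6, 7)*(-134) + s = (-12 + 3*7)*(-134) - 120 = (-12 + 21)*(-134) - 120 = 9*(-134) - 120 = -1206 - 120 = -1326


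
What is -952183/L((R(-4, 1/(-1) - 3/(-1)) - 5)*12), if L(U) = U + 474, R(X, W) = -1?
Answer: -952183/402 ≈ -2368.6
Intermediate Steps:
L(U) = 474 + U
-952183/L((R(-4, 1/(-1) - 3/(-1)) - 5)*12) = -952183/(474 + (-1 - 5)*12) = -952183/(474 - 6*12) = -952183/(474 - 72) = -952183/402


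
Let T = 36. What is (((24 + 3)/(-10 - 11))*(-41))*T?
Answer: 13284/7 ≈ 1897.7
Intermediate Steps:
(((24 + 3)/(-10 - 11))*(-41))*T = (((24 + 3)/(-10 - 11))*(-41))*36 = ((27/(-21))*(-41))*36 = ((27*(-1/21))*(-41))*36 = -9/7*(-41)*36 = (369/7)*36 = 13284/7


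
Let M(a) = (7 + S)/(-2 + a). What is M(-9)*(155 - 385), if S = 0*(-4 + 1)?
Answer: 1610/11 ≈ 146.36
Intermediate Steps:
S = 0 (S = 0*(-3) = 0)
M(a) = 7/(-2 + a) (M(a) = (7 + 0)/(-2 + a) = 7/(-2 + a))
M(-9)*(155 - 385) = (7/(-2 - 9))*(155 - 385) = (7/(-11))*(-230) = (7*(-1/11))*(-230) = -7/11*(-230) = 1610/11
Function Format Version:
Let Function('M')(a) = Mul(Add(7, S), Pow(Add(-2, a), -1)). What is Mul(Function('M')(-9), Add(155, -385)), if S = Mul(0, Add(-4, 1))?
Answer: Rational(1610, 11) ≈ 146.36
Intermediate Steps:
S = 0 (S = Mul(0, -3) = 0)
Function('M')(a) = Mul(7, Pow(Add(-2, a), -1)) (Function('M')(a) = Mul(Add(7, 0), Pow(Add(-2, a), -1)) = Mul(7, Pow(Add(-2, a), -1)))
Mul(Function('M')(-9), Add(155, -385)) = Mul(Mul(7, Pow(Add(-2, -9), -1)), Add(155, -385)) = Mul(Mul(7, Pow(-11, -1)), -230) = Mul(Mul(7, Rational(-1, 11)), -230) = Mul(Rational(-7, 11), -230) = Rational(1610, 11)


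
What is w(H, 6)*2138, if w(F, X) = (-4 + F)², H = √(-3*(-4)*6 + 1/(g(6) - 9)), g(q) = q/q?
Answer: 751507/4 - 21380*√46 ≈ 42871.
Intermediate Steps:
g(q) = 1
H = 5*√46/4 (H = √(-3*(-4)*6 + 1/(1 - 9)) = √(12*6 + 1/(-8)) = √(72 - ⅛) = √(575/8) = 5*√46/4 ≈ 8.4779)
w(H, 6)*2138 = (-4 + 5*√46/4)²*2138 = 2138*(-4 + 5*√46/4)²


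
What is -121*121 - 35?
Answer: -14676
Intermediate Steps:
-121*121 - 35 = -14641 - 35 = -14676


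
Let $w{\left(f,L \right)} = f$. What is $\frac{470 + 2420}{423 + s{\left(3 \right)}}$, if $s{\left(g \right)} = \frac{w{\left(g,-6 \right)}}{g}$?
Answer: $\frac{1445}{212} \approx 6.816$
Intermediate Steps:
$s{\left(g \right)} = 1$ ($s{\left(g \right)} = \frac{g}{g} = 1$)
$\frac{470 + 2420}{423 + s{\left(3 \right)}} = \frac{470 + 2420}{423 + 1} = \frac{2890}{424} = 2890 \cdot \frac{1}{424} = \frac{1445}{212}$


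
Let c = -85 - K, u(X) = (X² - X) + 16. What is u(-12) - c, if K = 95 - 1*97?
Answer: 255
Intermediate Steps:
K = -2 (K = 95 - 97 = -2)
u(X) = 16 + X² - X
c = -83 (c = -85 - 1*(-2) = -85 + 2 = -83)
u(-12) - c = (16 + (-12)² - 1*(-12)) - 1*(-83) = (16 + 144 + 12) + 83 = 172 + 83 = 255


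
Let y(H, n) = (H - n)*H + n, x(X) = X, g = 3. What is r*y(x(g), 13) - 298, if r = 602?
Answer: -10532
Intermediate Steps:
y(H, n) = n + H*(H - n) (y(H, n) = H*(H - n) + n = n + H*(H - n))
r*y(x(g), 13) - 298 = 602*(13 + 3² - 1*3*13) - 298 = 602*(13 + 9 - 39) - 298 = 602*(-17) - 298 = -10234 - 298 = -10532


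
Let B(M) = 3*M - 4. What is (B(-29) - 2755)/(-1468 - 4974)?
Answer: 1423/3221 ≈ 0.44179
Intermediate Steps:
B(M) = -4 + 3*M
(B(-29) - 2755)/(-1468 - 4974) = ((-4 + 3*(-29)) - 2755)/(-1468 - 4974) = ((-4 - 87) - 2755)/(-6442) = (-91 - 2755)*(-1/6442) = -2846*(-1/6442) = 1423/3221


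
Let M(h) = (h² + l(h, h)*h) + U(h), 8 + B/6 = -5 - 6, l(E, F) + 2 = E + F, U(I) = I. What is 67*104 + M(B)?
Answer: 46070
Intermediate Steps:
l(E, F) = -2 + E + F (l(E, F) = -2 + (E + F) = -2 + E + F)
B = -114 (B = -48 + 6*(-5 - 6) = -48 + 6*(-11) = -48 - 66 = -114)
M(h) = h + h² + h*(-2 + 2*h) (M(h) = (h² + (-2 + h + h)*h) + h = (h² + (-2 + 2*h)*h) + h = (h² + h*(-2 + 2*h)) + h = h + h² + h*(-2 + 2*h))
67*104 + M(B) = 67*104 - 114*(-1 + 3*(-114)) = 6968 - 114*(-1 - 342) = 6968 - 114*(-343) = 6968 + 39102 = 46070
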